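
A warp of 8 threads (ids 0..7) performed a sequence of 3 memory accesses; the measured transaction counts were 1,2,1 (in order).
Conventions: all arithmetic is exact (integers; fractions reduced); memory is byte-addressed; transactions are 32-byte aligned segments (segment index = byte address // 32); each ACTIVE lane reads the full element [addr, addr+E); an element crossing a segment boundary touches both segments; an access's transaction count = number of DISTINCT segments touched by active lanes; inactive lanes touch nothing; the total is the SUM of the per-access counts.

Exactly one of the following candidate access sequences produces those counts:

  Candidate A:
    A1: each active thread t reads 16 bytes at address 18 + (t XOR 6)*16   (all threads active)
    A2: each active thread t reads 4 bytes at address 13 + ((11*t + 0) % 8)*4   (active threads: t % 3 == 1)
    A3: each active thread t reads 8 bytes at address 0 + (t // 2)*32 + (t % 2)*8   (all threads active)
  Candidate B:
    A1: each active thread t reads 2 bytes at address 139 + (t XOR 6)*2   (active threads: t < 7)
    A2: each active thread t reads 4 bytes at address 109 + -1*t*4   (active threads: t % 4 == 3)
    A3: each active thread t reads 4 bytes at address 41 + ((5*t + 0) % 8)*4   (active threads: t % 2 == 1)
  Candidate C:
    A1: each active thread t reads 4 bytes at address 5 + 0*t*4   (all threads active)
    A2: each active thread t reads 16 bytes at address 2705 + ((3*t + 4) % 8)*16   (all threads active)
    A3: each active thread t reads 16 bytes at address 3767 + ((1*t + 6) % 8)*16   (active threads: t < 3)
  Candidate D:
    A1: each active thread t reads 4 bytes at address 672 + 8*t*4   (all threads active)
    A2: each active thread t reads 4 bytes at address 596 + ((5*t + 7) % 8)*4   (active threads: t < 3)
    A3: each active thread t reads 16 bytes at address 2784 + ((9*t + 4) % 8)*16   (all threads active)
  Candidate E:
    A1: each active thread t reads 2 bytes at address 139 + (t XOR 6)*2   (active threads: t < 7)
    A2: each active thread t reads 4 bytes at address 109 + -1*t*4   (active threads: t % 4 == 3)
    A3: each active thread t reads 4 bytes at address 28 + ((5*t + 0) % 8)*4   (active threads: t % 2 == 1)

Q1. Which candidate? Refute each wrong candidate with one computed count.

A: A1 gives 5 transactions, not 1
B: A3 gives 2 transactions, not 1
C: A2 gives 5 transactions, not 2
D: A1 gives 8 transactions, not 1
E: all counts match (1,2,1)

Answer: E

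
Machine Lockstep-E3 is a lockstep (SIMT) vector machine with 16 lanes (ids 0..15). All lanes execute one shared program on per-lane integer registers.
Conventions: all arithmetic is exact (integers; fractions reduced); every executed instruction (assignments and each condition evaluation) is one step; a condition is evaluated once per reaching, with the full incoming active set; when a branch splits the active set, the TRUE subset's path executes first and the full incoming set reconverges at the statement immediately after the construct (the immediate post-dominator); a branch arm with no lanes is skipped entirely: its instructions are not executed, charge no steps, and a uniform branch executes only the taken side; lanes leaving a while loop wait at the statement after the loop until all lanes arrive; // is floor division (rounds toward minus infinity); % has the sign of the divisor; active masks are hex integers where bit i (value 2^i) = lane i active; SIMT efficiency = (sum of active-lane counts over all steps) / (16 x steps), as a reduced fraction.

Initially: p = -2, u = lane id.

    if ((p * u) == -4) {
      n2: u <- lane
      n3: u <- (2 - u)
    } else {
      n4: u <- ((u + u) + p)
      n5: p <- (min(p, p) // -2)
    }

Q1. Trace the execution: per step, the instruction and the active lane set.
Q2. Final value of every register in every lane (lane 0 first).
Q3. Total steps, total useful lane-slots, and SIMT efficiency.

step 0: eval ((p * u) == -4)         0xffff
step 1: u <- lane                    0x0004
step 2: u <- (2 - u)                 0x0004
step 3: u <- ((u + u) + p)           0xfffb
step 4: p <- (min(p, p) // -2)       0xfffb

Answer: 5 steps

p: 1,1,-2,1,1,1,1,1,1,1,1,1,1,1,1,1
u: -2,0,0,4,6,8,10,12,14,16,18,20,22,24,26,28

steps = 5; useful = 48; efficiency = 48/80 = 3/5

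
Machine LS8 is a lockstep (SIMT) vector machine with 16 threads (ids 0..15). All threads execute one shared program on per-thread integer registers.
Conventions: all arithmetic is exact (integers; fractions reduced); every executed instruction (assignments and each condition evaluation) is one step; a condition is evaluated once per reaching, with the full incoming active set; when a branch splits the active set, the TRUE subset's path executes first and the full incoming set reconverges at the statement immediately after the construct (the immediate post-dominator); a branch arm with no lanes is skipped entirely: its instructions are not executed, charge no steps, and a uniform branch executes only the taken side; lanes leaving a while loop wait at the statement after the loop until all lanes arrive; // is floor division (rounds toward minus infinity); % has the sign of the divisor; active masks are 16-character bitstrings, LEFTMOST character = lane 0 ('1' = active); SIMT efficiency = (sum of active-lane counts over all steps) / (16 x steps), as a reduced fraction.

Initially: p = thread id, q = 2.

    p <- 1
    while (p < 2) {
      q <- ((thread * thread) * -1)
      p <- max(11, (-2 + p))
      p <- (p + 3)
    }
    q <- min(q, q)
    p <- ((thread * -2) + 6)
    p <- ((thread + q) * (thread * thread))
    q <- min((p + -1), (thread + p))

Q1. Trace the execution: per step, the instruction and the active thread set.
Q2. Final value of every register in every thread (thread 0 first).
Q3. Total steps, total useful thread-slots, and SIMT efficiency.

step 0: p <- 1                       1111111111111111
step 1: eval (p < 2)                 1111111111111111
step 2: q <- ((thread * thread) * -1) 1111111111111111
step 3: p <- max(11, (-2 + p))       1111111111111111
step 4: p <- (p + 3)                 1111111111111111
step 5: eval (p < 2)                 1111111111111111
step 6: q <- min(q, q)               1111111111111111
step 7: p <- ((thread * -2) + 6)     1111111111111111
step 8: p <- ((thread + q) * (thread * thread)) 1111111111111111
step 9: q <- min((p + -1), (thread + p)) 1111111111111111

Answer: 10 steps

p: 0,0,-8,-54,-192,-500,-1080,-2058,-3584,-5832,-9000,-13310,-19008,-26364,-35672,-47250
q: -1,-1,-9,-55,-193,-501,-1081,-2059,-3585,-5833,-9001,-13311,-19009,-26365,-35673,-47251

steps = 10; useful = 160; efficiency = 160/160 = 1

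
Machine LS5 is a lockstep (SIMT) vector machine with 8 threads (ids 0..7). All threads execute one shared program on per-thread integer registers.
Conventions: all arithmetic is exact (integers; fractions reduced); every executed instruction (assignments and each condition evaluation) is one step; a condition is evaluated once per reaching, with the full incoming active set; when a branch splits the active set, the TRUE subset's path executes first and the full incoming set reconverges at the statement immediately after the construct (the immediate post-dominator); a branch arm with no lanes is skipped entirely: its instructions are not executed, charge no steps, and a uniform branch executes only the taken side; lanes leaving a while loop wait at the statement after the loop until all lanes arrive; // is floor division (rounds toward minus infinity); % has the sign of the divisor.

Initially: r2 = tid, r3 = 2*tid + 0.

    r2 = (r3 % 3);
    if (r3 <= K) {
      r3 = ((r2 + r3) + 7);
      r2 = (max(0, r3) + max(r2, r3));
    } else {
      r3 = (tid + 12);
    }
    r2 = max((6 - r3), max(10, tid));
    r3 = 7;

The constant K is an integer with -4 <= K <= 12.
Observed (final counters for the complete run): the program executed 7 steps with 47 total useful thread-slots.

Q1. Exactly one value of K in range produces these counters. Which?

Answer: K = 12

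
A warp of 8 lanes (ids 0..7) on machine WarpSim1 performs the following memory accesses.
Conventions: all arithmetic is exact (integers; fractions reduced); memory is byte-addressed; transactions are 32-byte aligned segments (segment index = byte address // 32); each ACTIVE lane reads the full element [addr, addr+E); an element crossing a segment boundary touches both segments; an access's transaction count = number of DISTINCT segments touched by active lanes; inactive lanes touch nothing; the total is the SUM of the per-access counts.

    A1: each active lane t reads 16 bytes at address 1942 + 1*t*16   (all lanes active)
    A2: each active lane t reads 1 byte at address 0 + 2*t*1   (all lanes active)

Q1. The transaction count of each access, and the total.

A1: 5 transactions
A2: 1 transaction

Answer: 5,1; total 6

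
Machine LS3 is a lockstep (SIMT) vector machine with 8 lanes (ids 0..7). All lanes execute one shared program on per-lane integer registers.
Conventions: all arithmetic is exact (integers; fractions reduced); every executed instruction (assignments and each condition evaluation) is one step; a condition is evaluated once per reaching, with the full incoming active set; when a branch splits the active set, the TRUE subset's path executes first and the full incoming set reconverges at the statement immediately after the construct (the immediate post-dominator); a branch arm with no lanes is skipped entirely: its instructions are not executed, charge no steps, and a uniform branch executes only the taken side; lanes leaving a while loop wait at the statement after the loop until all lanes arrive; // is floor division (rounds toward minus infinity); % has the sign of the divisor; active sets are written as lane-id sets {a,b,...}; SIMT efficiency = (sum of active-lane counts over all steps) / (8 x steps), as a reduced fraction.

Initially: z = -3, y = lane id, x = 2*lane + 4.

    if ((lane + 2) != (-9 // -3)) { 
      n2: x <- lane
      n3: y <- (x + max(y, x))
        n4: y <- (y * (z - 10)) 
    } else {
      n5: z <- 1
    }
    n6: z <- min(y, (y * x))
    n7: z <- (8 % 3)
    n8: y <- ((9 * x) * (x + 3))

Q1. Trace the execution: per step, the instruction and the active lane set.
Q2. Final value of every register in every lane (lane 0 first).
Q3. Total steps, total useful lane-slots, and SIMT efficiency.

step 0: eval ((lane + 2) != (-9 // -3)) {0,1,2,3,4,5,6,7}
step 1: x <- lane                    {0,2,3,4,5,6,7}
step 2: y <- (x + max(y, x))         {0,2,3,4,5,6,7}
step 3: y <- (y * (z - 10))          {0,2,3,4,5,6,7}
step 4: z <- 1                       {1}
step 5: z <- min(y, (y * x))         {0,1,2,3,4,5,6,7}
step 6: z <- (8 % 3)                 {0,1,2,3,4,5,6,7}
step 7: y <- ((9 * x) * (x + 3))     {0,1,2,3,4,5,6,7}

Answer: 8 steps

z: 2,2,2,2,2,2,2,2
y: 0,486,90,162,252,360,486,630
x: 0,6,2,3,4,5,6,7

steps = 8; useful = 54; efficiency = 54/64 = 27/32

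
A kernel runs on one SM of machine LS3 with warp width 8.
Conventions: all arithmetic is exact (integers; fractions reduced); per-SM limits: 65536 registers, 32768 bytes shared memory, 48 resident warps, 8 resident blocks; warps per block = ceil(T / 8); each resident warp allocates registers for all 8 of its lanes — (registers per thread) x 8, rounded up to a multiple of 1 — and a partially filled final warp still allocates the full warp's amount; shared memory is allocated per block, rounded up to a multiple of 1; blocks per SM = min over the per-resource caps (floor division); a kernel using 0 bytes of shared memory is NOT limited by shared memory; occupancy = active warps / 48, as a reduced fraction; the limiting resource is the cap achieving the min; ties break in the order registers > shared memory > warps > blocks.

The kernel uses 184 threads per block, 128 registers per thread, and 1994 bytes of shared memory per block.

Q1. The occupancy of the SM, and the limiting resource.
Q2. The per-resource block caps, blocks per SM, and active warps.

Answer: occupancy 23/24, limited by registers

registers: 2 blocks
shared memory: 16 blocks
warps: 2 blocks
blocks: 8 blocks

Answer: 2 blocks, 46 active warps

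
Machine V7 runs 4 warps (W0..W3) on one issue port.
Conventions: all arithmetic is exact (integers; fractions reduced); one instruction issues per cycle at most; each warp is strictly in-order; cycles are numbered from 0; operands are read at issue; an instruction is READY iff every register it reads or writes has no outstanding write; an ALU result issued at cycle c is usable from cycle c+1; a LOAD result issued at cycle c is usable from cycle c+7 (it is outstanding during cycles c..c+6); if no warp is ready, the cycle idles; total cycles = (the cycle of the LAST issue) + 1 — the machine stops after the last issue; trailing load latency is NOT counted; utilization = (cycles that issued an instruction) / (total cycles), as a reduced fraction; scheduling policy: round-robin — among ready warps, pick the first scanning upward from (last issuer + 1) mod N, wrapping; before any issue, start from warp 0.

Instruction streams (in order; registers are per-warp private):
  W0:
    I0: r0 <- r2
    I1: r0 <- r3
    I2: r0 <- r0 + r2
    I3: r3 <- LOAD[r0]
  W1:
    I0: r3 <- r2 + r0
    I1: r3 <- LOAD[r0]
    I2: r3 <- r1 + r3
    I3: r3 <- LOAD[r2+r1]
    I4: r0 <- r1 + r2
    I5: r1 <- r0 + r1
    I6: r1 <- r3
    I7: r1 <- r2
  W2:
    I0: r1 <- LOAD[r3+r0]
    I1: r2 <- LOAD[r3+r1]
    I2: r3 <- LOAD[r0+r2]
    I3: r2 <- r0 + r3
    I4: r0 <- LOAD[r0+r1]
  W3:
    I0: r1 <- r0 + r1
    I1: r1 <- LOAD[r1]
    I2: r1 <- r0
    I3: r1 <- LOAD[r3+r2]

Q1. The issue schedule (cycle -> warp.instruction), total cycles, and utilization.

cycle 0: W0.I0
cycle 1: W1.I0
cycle 2: W2.I0
cycle 3: W3.I0
cycle 4: W0.I1
cycle 5: W1.I1
cycle 6: W3.I1
cycle 7: W0.I2
cycle 8: W0.I3
cycle 9: W2.I1
cycle 10: idle
cycle 11: idle
cycle 12: W1.I2
cycle 13: W3.I2
cycle 14: W1.I3
cycle 15: W3.I3
cycle 16: W1.I4
cycle 17: W2.I2
cycle 18: W1.I5
cycle 19: idle
cycle 20: idle
cycle 21: W1.I6
cycle 22: W1.I7
cycle 23: idle
cycle 24: W2.I3
cycle 25: W2.I4

Answer: 26 cycles, utilization 21/26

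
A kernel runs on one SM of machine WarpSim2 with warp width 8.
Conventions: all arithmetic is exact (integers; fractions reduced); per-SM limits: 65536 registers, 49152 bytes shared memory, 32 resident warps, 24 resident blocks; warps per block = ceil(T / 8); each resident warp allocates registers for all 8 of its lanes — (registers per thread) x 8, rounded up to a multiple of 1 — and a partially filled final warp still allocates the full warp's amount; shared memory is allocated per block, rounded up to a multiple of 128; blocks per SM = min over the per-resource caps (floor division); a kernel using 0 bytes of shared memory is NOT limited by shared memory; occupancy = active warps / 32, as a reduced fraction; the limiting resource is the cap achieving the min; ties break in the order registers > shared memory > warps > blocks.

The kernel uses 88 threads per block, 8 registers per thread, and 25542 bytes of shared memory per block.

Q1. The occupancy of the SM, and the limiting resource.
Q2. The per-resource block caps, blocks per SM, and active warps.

Answer: occupancy 11/32, limited by shared memory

registers: 93 blocks
shared memory: 1 block
warps: 2 blocks
blocks: 24 blocks

Answer: 1 block, 11 active warps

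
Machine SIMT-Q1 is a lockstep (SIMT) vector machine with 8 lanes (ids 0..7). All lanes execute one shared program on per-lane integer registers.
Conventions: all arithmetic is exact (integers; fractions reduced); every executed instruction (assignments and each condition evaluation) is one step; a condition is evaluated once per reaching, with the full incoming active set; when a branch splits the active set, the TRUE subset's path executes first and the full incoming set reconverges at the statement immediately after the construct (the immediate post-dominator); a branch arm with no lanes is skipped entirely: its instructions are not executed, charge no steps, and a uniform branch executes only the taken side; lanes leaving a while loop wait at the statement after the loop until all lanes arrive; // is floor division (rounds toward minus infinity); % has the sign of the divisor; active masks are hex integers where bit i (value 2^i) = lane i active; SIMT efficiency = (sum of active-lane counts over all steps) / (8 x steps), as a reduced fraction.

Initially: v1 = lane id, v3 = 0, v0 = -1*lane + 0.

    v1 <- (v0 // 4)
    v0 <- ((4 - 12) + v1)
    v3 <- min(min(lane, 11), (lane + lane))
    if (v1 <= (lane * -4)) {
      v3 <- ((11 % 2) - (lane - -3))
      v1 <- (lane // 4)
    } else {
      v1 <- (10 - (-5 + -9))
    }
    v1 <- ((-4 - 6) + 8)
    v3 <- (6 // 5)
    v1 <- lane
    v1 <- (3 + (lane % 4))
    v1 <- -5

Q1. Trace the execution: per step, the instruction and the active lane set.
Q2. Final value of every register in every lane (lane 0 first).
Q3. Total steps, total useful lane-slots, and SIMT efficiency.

step 0: v1 <- (v0 // 4)              0xff
step 1: v0 <- ((4 - 12) + v1)        0xff
step 2: v3 <- min(min(lane, 11), (lane + lane)) 0xff
step 3: eval (v1 <= (lane * -4))     0xff
step 4: v3 <- ((11 % 2) - (lane - -3)) 0x01
step 5: v1 <- (lane // 4)            0x01
step 6: v1 <- (10 - (-5 + -9))       0xfe
step 7: v1 <- ((-4 - 6) + 8)         0xff
step 8: v3 <- (6 // 5)               0xff
step 9: v1 <- lane                   0xff
step 10: v1 <- (3 + (lane % 4))       0xff
step 11: v1 <- -5                     0xff

Answer: 12 steps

v1: -5,-5,-5,-5,-5,-5,-5,-5
v3: 1,1,1,1,1,1,1,1
v0: -8,-9,-9,-9,-9,-10,-10,-10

steps = 12; useful = 81; efficiency = 81/96 = 27/32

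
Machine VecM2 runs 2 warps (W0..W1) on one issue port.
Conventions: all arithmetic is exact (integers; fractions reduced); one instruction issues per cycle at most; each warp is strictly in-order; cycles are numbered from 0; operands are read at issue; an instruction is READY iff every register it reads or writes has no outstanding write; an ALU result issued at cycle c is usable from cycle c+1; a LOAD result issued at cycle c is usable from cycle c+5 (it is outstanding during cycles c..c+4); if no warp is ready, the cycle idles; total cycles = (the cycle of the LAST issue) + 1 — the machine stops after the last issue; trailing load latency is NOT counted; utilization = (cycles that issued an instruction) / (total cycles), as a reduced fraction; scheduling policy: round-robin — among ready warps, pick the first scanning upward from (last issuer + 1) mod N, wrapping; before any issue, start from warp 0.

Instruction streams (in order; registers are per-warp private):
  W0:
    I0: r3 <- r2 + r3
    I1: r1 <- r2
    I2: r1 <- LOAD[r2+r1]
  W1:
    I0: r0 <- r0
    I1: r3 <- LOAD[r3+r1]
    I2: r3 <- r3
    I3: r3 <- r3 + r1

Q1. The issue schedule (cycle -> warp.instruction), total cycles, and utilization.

cycle 0: W0.I0
cycle 1: W1.I0
cycle 2: W0.I1
cycle 3: W1.I1
cycle 4: W0.I2
cycle 5: idle
cycle 6: idle
cycle 7: idle
cycle 8: W1.I2
cycle 9: W1.I3

Answer: 10 cycles, utilization 7/10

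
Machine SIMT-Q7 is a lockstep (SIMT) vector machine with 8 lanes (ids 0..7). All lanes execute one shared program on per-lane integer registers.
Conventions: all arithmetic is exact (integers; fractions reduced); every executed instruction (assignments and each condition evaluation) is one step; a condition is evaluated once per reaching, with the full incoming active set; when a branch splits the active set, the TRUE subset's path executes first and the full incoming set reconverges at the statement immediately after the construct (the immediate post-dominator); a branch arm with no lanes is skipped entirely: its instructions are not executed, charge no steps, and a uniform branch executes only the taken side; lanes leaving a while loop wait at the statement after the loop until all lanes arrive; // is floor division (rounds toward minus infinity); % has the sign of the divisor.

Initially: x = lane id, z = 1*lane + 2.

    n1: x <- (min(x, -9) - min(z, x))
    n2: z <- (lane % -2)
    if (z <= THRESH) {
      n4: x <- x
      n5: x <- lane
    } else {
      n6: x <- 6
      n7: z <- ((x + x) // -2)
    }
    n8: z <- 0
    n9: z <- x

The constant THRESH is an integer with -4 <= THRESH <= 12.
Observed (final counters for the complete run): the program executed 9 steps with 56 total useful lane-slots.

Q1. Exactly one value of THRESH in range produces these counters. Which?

Answer: THRESH = -1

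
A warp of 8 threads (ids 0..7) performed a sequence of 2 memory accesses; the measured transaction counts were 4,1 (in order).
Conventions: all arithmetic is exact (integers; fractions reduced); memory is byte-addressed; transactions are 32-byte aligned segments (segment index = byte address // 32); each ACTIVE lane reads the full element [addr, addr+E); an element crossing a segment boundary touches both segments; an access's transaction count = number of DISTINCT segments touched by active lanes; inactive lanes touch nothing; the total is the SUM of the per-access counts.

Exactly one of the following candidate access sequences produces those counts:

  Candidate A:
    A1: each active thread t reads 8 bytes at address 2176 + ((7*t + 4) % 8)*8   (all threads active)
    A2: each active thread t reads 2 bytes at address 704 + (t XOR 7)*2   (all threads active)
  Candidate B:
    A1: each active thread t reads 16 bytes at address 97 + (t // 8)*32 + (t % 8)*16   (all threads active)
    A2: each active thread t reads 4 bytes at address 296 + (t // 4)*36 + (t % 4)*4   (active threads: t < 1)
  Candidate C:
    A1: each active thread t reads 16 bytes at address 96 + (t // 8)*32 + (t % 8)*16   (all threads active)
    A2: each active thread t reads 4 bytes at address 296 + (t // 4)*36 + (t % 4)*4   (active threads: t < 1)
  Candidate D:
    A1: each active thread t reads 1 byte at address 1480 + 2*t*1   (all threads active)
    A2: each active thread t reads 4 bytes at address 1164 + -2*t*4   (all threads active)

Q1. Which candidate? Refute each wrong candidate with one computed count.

A: A1 gives 2 transactions, not 4
B: A1 gives 5 transactions, not 4
D: A1 gives 1 transaction, not 4
C: all counts match (4,1)

Answer: C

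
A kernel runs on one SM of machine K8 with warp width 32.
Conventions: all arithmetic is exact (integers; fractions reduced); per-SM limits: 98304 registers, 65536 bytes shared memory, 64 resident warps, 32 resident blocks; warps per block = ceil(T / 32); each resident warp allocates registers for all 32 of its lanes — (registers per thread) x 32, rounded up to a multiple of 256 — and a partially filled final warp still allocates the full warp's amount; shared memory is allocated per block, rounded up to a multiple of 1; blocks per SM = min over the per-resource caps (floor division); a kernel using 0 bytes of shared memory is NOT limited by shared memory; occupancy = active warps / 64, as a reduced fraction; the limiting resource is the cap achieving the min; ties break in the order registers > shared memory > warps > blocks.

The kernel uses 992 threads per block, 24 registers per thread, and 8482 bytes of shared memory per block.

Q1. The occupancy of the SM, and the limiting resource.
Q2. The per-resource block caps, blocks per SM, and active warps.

Answer: occupancy 31/32, limited by warps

registers: 4 blocks
shared memory: 7 blocks
warps: 2 blocks
blocks: 32 blocks

Answer: 2 blocks, 62 active warps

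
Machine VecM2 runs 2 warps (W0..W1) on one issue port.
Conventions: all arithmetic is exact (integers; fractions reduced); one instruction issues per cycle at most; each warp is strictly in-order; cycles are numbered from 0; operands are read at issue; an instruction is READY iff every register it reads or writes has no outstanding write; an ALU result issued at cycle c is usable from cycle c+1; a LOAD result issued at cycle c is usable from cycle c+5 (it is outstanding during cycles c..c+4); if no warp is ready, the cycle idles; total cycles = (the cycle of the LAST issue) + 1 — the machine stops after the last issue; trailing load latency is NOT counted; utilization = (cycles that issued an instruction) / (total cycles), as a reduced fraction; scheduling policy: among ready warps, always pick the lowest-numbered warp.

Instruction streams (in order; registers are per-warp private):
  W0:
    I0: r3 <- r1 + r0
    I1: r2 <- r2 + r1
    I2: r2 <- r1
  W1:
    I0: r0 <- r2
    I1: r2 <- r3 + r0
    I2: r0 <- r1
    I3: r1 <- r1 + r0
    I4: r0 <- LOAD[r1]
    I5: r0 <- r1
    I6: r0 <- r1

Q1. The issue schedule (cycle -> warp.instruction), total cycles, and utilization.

cycle 0: W0.I0
cycle 1: W0.I1
cycle 2: W0.I2
cycle 3: W1.I0
cycle 4: W1.I1
cycle 5: W1.I2
cycle 6: W1.I3
cycle 7: W1.I4
cycle 8: idle
cycle 9: idle
cycle 10: idle
cycle 11: idle
cycle 12: W1.I5
cycle 13: W1.I6

Answer: 14 cycles, utilization 5/7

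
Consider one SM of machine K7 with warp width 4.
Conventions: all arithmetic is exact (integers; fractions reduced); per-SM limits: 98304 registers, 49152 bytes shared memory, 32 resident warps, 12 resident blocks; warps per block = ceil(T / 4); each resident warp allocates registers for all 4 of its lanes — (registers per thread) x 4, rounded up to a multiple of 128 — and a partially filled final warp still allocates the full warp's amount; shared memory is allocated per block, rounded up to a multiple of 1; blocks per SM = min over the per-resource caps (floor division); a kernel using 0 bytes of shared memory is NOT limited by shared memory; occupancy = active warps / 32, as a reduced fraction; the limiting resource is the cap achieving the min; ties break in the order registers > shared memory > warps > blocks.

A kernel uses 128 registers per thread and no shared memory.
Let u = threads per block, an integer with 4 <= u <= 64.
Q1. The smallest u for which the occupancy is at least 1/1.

Answer: u = 13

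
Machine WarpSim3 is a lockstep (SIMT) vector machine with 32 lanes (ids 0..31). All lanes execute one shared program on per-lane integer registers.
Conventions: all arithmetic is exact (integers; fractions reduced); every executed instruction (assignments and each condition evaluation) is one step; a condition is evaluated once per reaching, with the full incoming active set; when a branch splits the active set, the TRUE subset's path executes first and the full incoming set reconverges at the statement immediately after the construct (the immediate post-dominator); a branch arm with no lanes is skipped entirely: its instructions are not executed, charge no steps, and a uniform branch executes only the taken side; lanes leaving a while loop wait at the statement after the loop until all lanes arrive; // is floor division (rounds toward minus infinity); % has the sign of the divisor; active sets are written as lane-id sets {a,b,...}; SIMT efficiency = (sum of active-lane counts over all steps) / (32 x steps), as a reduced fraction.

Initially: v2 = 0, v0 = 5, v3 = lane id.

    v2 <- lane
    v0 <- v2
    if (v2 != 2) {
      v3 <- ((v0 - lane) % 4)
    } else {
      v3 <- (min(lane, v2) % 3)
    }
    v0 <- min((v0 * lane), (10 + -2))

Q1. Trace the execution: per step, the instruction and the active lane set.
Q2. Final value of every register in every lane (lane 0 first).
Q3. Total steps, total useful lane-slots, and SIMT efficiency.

step 0: v2 <- lane                   {0,1,2,3,4,5,6,7,8,9,10,11,12,13,14,15,16,17,18,19,20,21,22,23,24,25,26,27,28,29,30,31}
step 1: v0 <- v2                     {0,1,2,3,4,5,6,7,8,9,10,11,12,13,14,15,16,17,18,19,20,21,22,23,24,25,26,27,28,29,30,31}
step 2: eval (v2 != 2)               {0,1,2,3,4,5,6,7,8,9,10,11,12,13,14,15,16,17,18,19,20,21,22,23,24,25,26,27,28,29,30,31}
step 3: v3 <- ((v0 - lane) % 4)      {0,1,3,4,5,6,7,8,9,10,11,12,13,14,15,16,17,18,19,20,21,22,23,24,25,26,27,28,29,30,31}
step 4: v3 <- (min(lane, v2) % 3)    {2}
step 5: v0 <- min((v0 * lane), (10 + -2)) {0,1,2,3,4,5,6,7,8,9,10,11,12,13,14,15,16,17,18,19,20,21,22,23,24,25,26,27,28,29,30,31}

Answer: 6 steps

v2: 0,1,2,3,4,5,6,7,8,9,10,11,12,13,14,15,16,17,18,19,20,21,22,23,24,25,26,27,28,29,30,31
v0: 0,1,4,8,8,8,8,8,8,8,8,8,8,8,8,8,8,8,8,8,8,8,8,8,8,8,8,8,8,8,8,8
v3: 0,0,2,0,0,0,0,0,0,0,0,0,0,0,0,0,0,0,0,0,0,0,0,0,0,0,0,0,0,0,0,0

steps = 6; useful = 160; efficiency = 160/192 = 5/6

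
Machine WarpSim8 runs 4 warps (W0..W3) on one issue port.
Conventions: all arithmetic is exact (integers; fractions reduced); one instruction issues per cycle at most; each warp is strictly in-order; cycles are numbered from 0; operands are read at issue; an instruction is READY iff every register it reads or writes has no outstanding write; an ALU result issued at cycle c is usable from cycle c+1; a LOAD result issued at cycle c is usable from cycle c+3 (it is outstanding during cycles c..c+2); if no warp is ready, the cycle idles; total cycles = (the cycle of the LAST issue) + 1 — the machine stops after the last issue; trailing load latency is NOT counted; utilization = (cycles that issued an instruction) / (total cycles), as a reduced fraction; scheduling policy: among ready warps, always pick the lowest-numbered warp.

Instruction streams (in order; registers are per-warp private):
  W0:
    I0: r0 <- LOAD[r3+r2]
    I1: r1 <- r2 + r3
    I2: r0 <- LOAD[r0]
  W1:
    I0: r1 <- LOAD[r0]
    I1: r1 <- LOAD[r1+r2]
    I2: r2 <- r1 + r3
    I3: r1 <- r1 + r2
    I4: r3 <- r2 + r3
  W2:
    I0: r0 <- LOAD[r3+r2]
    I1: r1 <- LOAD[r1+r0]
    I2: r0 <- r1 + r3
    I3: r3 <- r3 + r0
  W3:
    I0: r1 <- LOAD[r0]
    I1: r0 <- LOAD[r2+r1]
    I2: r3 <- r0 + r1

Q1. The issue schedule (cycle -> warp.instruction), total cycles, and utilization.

cycle 0: W0.I0
cycle 1: W0.I1
cycle 2: W1.I0
cycle 3: W0.I2
cycle 4: W2.I0
cycle 5: W1.I1
cycle 6: W3.I0
cycle 7: W2.I1
cycle 8: W1.I2
cycle 9: W1.I3
cycle 10: W1.I4
cycle 11: W2.I2
cycle 12: W2.I3
cycle 13: W3.I1
cycle 14: idle
cycle 15: idle
cycle 16: W3.I2

Answer: 17 cycles, utilization 15/17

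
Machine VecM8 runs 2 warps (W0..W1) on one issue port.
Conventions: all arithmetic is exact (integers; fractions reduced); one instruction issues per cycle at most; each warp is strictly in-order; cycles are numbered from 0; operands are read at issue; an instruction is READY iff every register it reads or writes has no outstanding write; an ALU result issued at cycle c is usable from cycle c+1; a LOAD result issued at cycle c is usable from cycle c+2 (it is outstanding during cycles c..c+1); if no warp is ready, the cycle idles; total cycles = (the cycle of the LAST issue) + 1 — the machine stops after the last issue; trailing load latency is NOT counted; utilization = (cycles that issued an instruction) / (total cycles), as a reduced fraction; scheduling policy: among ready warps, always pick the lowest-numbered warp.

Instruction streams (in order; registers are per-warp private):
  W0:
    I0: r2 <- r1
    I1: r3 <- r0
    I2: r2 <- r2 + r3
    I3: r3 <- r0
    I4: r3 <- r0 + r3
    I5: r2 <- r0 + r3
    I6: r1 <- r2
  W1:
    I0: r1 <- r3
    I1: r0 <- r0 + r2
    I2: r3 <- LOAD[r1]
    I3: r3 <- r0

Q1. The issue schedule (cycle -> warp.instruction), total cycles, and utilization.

cycle 0: W0.I0
cycle 1: W0.I1
cycle 2: W0.I2
cycle 3: W0.I3
cycle 4: W0.I4
cycle 5: W0.I5
cycle 6: W0.I6
cycle 7: W1.I0
cycle 8: W1.I1
cycle 9: W1.I2
cycle 10: idle
cycle 11: W1.I3

Answer: 12 cycles, utilization 11/12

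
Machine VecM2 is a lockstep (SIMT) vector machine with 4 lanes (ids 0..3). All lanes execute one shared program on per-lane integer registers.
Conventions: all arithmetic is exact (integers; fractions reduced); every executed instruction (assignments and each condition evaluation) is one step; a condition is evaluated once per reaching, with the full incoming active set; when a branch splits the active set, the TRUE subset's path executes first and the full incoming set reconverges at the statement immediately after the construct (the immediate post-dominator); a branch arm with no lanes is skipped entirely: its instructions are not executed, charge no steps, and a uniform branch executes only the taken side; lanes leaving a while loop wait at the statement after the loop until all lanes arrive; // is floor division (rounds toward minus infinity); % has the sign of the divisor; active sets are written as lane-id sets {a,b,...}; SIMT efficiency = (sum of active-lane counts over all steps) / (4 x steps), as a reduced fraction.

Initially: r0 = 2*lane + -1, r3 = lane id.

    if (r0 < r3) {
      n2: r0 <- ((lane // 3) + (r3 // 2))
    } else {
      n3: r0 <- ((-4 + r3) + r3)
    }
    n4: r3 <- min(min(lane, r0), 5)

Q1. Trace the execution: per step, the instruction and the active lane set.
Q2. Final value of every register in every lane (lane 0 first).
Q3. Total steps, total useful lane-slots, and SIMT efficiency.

step 0: eval (r0 < r3)               {0,1,2,3}
step 1: r0 <- ((lane // 3) + (r3 // 2)) {0}
step 2: r0 <- ((-4 + r3) + r3)       {1,2,3}
step 3: r3 <- min(min(lane, r0), 5)  {0,1,2,3}

Answer: 4 steps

r0: 0,-2,0,2
r3: 0,-2,0,2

steps = 4; useful = 12; efficiency = 12/16 = 3/4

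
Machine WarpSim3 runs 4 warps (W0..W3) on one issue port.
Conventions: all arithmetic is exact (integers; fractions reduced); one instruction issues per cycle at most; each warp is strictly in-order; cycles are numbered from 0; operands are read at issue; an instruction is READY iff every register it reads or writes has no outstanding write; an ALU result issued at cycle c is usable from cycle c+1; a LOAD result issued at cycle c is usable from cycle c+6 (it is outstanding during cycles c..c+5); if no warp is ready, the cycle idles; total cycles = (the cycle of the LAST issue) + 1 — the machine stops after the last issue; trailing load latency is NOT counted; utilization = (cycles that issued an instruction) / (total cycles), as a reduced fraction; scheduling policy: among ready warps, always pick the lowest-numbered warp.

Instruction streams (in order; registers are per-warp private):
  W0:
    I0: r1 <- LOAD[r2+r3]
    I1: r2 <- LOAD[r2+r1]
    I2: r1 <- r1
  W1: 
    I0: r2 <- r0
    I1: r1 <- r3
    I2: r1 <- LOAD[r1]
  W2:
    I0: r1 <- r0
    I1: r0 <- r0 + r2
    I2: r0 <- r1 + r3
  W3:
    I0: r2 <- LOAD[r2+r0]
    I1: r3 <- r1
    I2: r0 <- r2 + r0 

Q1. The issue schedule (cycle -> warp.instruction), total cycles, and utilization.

cycle 0: W0.I0
cycle 1: W1.I0
cycle 2: W1.I1
cycle 3: W1.I2
cycle 4: W2.I0
cycle 5: W2.I1
cycle 6: W0.I1
cycle 7: W0.I2
cycle 8: W2.I2
cycle 9: W3.I0
cycle 10: W3.I1
cycle 11: idle
cycle 12: idle
cycle 13: idle
cycle 14: idle
cycle 15: W3.I2

Answer: 16 cycles, utilization 3/4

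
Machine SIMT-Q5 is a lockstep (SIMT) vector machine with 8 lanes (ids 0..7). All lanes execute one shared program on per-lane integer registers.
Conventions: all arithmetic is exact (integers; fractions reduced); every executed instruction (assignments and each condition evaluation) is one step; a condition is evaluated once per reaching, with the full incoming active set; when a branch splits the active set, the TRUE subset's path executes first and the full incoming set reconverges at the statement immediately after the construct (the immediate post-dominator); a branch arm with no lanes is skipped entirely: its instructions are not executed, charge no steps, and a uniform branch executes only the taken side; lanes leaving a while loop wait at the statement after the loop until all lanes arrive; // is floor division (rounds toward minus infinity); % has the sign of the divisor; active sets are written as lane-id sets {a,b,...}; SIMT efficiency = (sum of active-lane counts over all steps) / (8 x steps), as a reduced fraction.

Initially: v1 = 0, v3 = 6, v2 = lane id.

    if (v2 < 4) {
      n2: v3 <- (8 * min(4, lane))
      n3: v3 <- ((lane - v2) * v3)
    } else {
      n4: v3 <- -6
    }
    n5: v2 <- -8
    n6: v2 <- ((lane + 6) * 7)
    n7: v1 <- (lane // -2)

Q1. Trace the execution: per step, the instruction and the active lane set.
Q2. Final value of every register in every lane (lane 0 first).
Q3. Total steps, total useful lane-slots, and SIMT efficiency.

step 0: eval (v2 < 4)                {0,1,2,3,4,5,6,7}
step 1: v3 <- (8 * min(4, lane))     {0,1,2,3}
step 2: v3 <- ((lane - v2) * v3)     {0,1,2,3}
step 3: v3 <- -6                     {4,5,6,7}
step 4: v2 <- -8                     {0,1,2,3,4,5,6,7}
step 5: v2 <- ((lane + 6) * 7)       {0,1,2,3,4,5,6,7}
step 6: v1 <- (lane // -2)           {0,1,2,3,4,5,6,7}

Answer: 7 steps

v1: 0,-1,-1,-2,-2,-3,-3,-4
v3: 0,0,0,0,-6,-6,-6,-6
v2: 42,49,56,63,70,77,84,91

steps = 7; useful = 44; efficiency = 44/56 = 11/14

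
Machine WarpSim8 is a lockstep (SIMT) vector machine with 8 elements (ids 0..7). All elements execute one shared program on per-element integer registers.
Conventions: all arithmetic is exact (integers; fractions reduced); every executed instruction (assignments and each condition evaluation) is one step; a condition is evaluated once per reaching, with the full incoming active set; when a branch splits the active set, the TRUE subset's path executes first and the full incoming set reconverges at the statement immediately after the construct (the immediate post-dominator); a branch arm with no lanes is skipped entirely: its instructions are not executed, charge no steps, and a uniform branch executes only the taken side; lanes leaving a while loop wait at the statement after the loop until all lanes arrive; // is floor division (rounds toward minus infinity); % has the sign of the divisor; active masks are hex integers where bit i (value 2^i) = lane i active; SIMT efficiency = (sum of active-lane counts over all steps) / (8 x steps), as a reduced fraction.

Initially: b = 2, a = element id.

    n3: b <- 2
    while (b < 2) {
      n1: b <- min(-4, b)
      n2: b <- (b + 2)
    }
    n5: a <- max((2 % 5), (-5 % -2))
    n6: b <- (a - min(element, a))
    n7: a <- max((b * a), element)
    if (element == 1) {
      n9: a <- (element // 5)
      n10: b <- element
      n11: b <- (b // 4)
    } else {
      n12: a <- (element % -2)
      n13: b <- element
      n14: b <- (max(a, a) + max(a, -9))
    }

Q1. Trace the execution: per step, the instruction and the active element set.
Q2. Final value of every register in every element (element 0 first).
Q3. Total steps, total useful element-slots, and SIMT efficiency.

step 0: b <- 2                       0xff
step 1: eval (b < 2)                 0xff
step 2: a <- max((2 % 5), (-5 % -2)) 0xff
step 3: b <- (a - min(element, a))   0xff
step 4: a <- max((b * a), element)   0xff
step 5: eval (element == 1)          0xff
step 6: a <- (element // 5)          0x02
step 7: b <- element                 0x02
step 8: b <- (b // 4)                0x02
step 9: a <- (element % -2)          0xfd
step 10: b <- element                 0xfd
step 11: b <- (max(a, a) + max(a, -9)) 0xfd

Answer: 12 steps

b: 0,0,0,-2,0,-2,0,-2
a: 0,0,0,-1,0,-1,0,-1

steps = 12; useful = 72; efficiency = 72/96 = 3/4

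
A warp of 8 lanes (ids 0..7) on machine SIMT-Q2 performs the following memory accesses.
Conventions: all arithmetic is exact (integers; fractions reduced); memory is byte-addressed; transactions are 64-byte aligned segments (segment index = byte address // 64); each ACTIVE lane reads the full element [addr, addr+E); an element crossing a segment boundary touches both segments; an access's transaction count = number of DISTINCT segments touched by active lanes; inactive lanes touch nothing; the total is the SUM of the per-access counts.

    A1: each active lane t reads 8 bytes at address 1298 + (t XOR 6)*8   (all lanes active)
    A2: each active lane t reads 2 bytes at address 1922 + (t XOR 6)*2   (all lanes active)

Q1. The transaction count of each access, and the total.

A1: 2 transactions
A2: 1 transaction

Answer: 2,1; total 3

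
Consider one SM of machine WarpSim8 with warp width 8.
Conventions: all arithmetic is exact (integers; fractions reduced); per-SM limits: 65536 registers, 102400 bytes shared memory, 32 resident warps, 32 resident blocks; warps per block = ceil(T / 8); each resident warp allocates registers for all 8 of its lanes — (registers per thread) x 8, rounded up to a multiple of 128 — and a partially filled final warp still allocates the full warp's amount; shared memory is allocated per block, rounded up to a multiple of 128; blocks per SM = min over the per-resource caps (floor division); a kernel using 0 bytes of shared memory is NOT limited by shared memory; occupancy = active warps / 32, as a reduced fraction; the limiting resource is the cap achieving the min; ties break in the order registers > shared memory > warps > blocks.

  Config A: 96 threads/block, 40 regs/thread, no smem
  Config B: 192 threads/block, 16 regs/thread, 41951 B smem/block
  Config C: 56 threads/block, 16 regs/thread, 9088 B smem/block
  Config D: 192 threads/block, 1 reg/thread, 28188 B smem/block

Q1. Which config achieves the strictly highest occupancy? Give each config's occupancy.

occupancies: A 3/4, B 3/4, C 7/8, D 3/4

Answer: C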